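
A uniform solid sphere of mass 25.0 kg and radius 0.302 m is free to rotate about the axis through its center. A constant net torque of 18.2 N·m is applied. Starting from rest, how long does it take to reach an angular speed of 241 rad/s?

t ≈ 12.1 s

I = (2/5)MR² = (2/5)(25.0)(0.302)² = 0.9120 kg·m².
α = τ/I = 18.2/0.9120 = 19.96 rad/s².
ω = αt ⇒ t = ω/α = 241/19.96 = 12.08 s.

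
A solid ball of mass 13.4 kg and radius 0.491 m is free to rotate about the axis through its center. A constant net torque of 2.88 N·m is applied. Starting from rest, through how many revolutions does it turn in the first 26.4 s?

I = (2/5)MR² = (2/5)(13.4)(0.491)² = 1.292 kg·m².
α = τ/I = 2.88/1.292 = 2.229 rad/s².
θ = ½αt² = ½(2.229)(26.4)² = 776.7 rad.
Revolutions = θ/(2π) = 123.6.

≈ 124 revolutions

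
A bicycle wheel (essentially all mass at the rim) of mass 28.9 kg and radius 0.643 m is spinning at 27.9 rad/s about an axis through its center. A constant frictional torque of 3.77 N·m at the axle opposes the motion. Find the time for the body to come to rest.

t ≈ 88.4 s

I = MR² = (28.9)(0.643)² = 11.95 kg·m².
The net torque has magnitude 3.77 N·m, opposing ω.
|α| = τ/I = 3.770/11.95 = 0.3155 rad/s² (deceleration).
0 = ω₀ − |α|t ⇒ t = ω₀/|α| = 27.9/0.3155 = 88.43 s.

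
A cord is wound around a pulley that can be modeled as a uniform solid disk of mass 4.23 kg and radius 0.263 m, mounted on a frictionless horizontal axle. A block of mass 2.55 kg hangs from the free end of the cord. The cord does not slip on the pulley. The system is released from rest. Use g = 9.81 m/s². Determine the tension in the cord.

I = ½MR² = (1/2)(4.23)(0.263)² = 0.1463 kg·m².
Block: mg − T = ma. Pulley: TR = Iα. No-slip: a = αR, so T = (I/R²)a = 2.115·a.
Then mg = (m + 2.115)a, so a = (2.55)(9.81)/(2.55 + 2.115) = 5.362 m/s².
T = 2.115·a = 11.34 N.

T ≈ 11.3 N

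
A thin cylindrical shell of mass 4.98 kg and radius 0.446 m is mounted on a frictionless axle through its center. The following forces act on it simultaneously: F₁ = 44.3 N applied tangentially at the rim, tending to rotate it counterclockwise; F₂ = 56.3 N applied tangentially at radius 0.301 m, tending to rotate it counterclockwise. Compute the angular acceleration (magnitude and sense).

α ≈ 37.1 rad/s², counterclockwise

I = MR² = (4.98)(0.446)² = 0.9906 kg·m².
Taking counterclockwise as positive: τ₁ = +(44.3)(0.446) = +19.76 N·m; τ₂ = +(56.3)(0.301) = +16.95 N·m.
Net torque τ = 36.70 N·m.
α = τ/I = 36.70/0.9906 = 37.05 rad/s².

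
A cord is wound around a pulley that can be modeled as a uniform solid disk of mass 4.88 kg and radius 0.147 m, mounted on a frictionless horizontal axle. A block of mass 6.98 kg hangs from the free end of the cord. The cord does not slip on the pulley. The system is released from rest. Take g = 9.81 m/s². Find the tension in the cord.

T ≈ 17.7 N

I = ½MR² = (1/2)(4.88)(0.147)² = 0.05273 kg·m².
Block: mg − T = ma. Pulley: TR = Iα. No-slip: a = αR, so T = (I/R²)a = 2.440·a.
Then mg = (m + 2.440)a, so a = (6.98)(9.81)/(6.98 + 2.440) = 7.269 m/s².
T = 2.440·a = 17.74 N.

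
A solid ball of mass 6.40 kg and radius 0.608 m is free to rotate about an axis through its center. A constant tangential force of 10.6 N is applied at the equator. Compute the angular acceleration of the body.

I = (2/5)MR² = (2/5)(6.40)(0.608)² = 0.9463 kg·m².
τ = F R = (10.6)(0.608) = 6.445 N·m.
Newton's second law for rotation, τ = Iα, gives α = τ/I = 6.445/0.9463 = 6.810 rad/s².

α ≈ 6.81 rad/s²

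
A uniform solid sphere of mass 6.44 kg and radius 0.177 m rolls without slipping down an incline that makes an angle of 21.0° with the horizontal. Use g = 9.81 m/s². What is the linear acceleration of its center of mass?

Translation along the incline: Mg sinθ − f = Ma.
Rotation about the center: fR = Iα with I = (2/5)MR². No-slip gives a = αR, so f = (I/R²)a = (2/5)M a.
Substituting: Mg sinθ = (1 + 0.4000)Ma, so a = g sinθ/(1 + 0.4000) = (9.81) sin 21.0° / 1.400 = 2.511 m/s².

a ≈ 2.51 m/s²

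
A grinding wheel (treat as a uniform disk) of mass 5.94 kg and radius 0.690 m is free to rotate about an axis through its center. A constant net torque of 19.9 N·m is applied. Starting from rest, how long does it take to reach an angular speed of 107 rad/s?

I = ½MR² = (1/2)(5.94)(0.690)² = 1.414 kg·m².
α = τ/I = 19.9/1.414 = 14.07 rad/s².
ω = αt ⇒ t = ω/α = 107/14.07 = 7.603 s.

t ≈ 7.60 s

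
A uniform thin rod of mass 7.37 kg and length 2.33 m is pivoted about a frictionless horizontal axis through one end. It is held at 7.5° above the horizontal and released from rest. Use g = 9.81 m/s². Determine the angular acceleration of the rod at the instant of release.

α ≈ 6.26 rad/s²

About the pivot, I = (1/3)ML² = (1/3)(7.37)(2.33)² = 13.34 kg·m².
The weight acts at the center, a distance L/2 = 1.165 m from the pivot; τ = Mg(L/2) cos 7.5° = 83.51 N·m.
α = τ/I = 83.51/13.34 = 6.261 rad/s².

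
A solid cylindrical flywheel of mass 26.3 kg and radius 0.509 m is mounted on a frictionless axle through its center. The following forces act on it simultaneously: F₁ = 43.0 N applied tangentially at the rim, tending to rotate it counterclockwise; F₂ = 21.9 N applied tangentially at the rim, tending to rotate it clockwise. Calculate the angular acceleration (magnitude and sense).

I = ½MR² = (1/2)(26.3)(0.509)² = 3.407 kg·m².
Taking counterclockwise as positive: τ₁ = +(43.0)(0.509) = +21.89 N·m; τ₂ = −(21.9)(0.509) = −11.15 N·m.
Net torque τ = 10.74 N·m.
α = τ/I = 10.74/3.407 = 3.152 rad/s².

α ≈ 3.15 rad/s², counterclockwise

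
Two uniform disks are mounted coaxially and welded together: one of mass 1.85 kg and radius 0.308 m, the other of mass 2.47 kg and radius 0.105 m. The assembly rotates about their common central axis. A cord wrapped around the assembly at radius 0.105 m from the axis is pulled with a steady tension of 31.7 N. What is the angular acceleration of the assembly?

α ≈ 32.8 rad/s²

I = ½M₁R₁² + ½M₂R₂² = ½(1.85)(0.308)² + ½(2.47)(0.105)² = 0.1014 kg·m².
τ = F r = (31.7)(0.105) = 3.329 N·m.
α = τ/I = 3.329/0.1014 = 32.84 rad/s².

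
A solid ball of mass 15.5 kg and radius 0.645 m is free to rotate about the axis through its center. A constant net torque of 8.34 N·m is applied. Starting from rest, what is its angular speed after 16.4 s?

I = (2/5)MR² = (2/5)(15.5)(0.645)² = 2.579 kg·m².
α = τ/I = 8.34/2.579 = 3.233 rad/s².
ω = ω₀ + αt = 0 + (3.233)(16.4) = 53.03 rad/s.

ω ≈ 53.0 rad/s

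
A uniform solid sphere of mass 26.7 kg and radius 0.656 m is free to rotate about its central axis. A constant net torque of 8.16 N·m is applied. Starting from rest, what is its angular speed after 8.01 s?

ω ≈ 14.2 rad/s

I = (2/5)MR² = (2/5)(26.7)(0.656)² = 4.596 kg·m².
α = τ/I = 8.16/4.596 = 1.775 rad/s².
ω = ω₀ + αt = 0 + (1.775)(8.01) = 14.22 rad/s.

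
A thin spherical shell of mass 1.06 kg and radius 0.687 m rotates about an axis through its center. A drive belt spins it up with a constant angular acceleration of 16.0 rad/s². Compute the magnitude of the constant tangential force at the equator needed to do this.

F ≈ 7.77 N

I = (2/3)MR² = (2/3)(1.06)(0.687)² = 0.3335 kg·m².
The required torque is τ = Iα = (0.3335)(16.00) = 5.336 N·m.
A tangential force at the equator gives τ = FR, so F = τ/R = 5.336/0.687 = 7.768 N.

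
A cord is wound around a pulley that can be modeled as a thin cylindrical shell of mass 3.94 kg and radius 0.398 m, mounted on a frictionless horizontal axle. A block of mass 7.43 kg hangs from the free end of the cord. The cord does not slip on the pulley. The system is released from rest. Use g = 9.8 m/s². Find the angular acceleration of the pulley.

α ≈ 16.1 rad/s²

I = MR² = (3.94)(0.398)² = 0.6241 kg·m².
Block: mg − T = ma. Pulley: TR = Iα. No-slip: a = αR, so T = (I/R²)a = 3.940·a.
Then mg = (m + 3.940)a, so a = (7.43)(9.8)/(7.43 + 3.940) = 6.404 m/s².
α = a/R = 6.404/0.398 = 16.09 rad/s².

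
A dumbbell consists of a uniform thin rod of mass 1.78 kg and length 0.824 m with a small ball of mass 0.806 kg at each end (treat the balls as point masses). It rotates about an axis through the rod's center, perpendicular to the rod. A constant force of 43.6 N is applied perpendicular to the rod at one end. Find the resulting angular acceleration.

α ≈ 48.0 rad/s²

I_rod = (1/12)ML² = (1/12)(1.78)(0.824)² = 0.1007 kg·m².
I_balls = 2·m·(L/2)² = 2(0.806)(0.4120)² = 0.2736 kg·m².
Total I = 0.3743 kg·m².
τ = F·(L/2) = (43.6)(0.412) = 17.96 N·m.
α = τ/I = 17.96/0.3743 = 47.99 rad/s².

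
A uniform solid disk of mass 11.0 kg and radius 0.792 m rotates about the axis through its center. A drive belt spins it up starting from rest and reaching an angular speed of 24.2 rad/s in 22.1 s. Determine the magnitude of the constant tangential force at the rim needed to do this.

I = ½MR² = (1/2)(11.0)(0.792)² = 3.450 kg·m².
α = Δω/Δt = (24.2 − 0)/22.1 = 1.095 rad/s².
The required torque is τ = Iα = (3.450)(1.095) = 3.778 N·m.
A tangential force at the rim gives τ = FR, so F = τ/R = 3.778/0.792 = 4.770 N.

F ≈ 4.77 N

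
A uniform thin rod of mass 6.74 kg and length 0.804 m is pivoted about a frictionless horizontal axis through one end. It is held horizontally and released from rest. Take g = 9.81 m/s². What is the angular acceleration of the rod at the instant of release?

α ≈ 18.3 rad/s²

About the pivot, I = (1/3)ML² = (1/3)(6.74)(0.804)² = 1.452 kg·m².
The weight acts at the center, a distance L/2 = 0.4020 m from the pivot; τ = Mg(L/2) = 26.58 N·m.
α = τ/I = 26.58/1.452 = 18.30 rad/s².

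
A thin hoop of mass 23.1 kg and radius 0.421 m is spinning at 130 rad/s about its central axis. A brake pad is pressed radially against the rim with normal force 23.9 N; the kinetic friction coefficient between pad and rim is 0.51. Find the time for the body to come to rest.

I = MR² = (23.1)(0.421)² = 4.094 kg·m².
Friction force f = μN = (0.51)(23.9) = 12.19 N at the rim; torque magnitude τ = fR = 5.132 N·m, opposing ω.
|α| = τ/I = 5.132/4.094 = 1.253 rad/s² (deceleration).
0 = ω₀ − |α|t ⇒ t = ω₀/|α| = 130/1.253 = 103.7 s.

t ≈ 104 s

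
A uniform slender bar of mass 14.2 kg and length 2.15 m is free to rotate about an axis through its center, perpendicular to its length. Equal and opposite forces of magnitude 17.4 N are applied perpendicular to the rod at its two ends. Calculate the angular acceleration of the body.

I = (1/12)ML² = (1/12)(14.2)(2.15)² = 5.470 kg·m².
The couple gives τ = F·(L/2) + F·(L/2) = F L = (17.4)(2.15) = 37.41 N·m.
From τ = Iα: α = 37.41/5.470 = 6.839 rad/s².

α ≈ 6.84 rad/s²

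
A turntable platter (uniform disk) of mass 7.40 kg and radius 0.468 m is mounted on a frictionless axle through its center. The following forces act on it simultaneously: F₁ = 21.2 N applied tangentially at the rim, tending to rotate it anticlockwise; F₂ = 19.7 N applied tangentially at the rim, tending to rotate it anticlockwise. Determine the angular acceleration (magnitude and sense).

I = ½MR² = (1/2)(7.40)(0.468)² = 0.8104 kg·m².
Taking anticlockwise as positive: τ₁ = +(21.2)(0.468) = +9.922 N·m; τ₂ = +(19.7)(0.468) = +9.220 N·m.
Net torque τ = 19.14 N·m.
α = τ/I = 19.14/0.8104 = 23.62 rad/s².

α ≈ 23.6 rad/s², anticlockwise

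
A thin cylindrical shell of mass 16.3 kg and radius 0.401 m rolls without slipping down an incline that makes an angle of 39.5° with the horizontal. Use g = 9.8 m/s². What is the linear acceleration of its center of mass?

a ≈ 3.12 m/s²

Translation along the incline: Mg sinθ − f = Ma.
Rotation about the center: fR = Iα with I = MR². No-slip gives a = αR, so f = (I/R²)a = M a.
Substituting: Mg sinθ = (1 + 1.000)Ma, so a = g sinθ/(1 + 1.000) = (9.8) sin 39.5° / 2.000 = 3.117 m/s².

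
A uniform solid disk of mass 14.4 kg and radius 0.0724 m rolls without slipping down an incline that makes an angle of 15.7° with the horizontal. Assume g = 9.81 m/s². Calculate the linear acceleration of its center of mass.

a ≈ 1.77 m/s²

Translation along the incline: Mg sinθ − f = Ma.
Rotation about the center: fR = Iα with I = ½MR². No-slip gives a = αR, so f = (I/R²)a = (1/2)M a.
Substituting: Mg sinθ = (1 + 0.5000)Ma, so a = g sinθ/(1 + 0.5000) = (9.81) sin 15.7° / 1.500 = 1.770 m/s².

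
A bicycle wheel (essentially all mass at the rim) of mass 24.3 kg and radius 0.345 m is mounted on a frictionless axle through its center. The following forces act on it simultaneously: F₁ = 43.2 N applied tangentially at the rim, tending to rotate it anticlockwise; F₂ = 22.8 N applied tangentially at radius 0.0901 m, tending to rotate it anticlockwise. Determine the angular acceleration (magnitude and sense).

I = MR² = (24.3)(0.345)² = 2.892 kg·m².
Taking anticlockwise as positive: τ₁ = +(43.2)(0.345) = +14.90 N·m; τ₂ = +(22.8)(0.0901) = +2.054 N·m.
Net torque τ = 16.96 N·m.
α = τ/I = 16.96/2.892 = 5.863 rad/s².

α ≈ 5.86 rad/s², anticlockwise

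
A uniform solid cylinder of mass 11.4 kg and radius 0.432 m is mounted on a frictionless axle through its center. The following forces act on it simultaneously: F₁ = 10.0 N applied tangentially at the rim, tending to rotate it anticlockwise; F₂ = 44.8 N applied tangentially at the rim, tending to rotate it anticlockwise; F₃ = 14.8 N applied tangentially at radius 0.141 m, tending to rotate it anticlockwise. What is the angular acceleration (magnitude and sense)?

α ≈ 24.2 rad/s², anticlockwise

I = ½MR² = (1/2)(11.4)(0.432)² = 1.064 kg·m².
Taking anticlockwise as positive: τ₁ = +(10.0)(0.432) = +4.320 N·m; τ₂ = +(44.8)(0.432) = +19.35 N·m; τ₃ = +(14.8)(0.141) = +2.087 N·m.
Net torque τ = 25.76 N·m.
α = τ/I = 25.76/1.064 = 24.22 rad/s².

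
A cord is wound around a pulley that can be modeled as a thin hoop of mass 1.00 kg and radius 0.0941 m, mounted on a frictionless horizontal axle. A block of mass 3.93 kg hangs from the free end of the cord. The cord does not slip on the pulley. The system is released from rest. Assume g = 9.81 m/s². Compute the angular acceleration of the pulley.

α ≈ 83.1 rad/s²

I = MR² = (1.00)(0.0941)² = 0.008855 kg·m².
Block: mg − T = ma. Pulley: TR = Iα. No-slip: a = αR, so T = (I/R²)a = 1.000·a.
Then mg = (m + 1.000)a, so a = (3.93)(9.81)/(3.93 + 1.000) = 7.820 m/s².
α = a/R = 7.820/0.0941 = 83.10 rad/s².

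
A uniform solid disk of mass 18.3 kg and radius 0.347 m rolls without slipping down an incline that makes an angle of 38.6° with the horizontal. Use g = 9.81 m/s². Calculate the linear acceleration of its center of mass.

a ≈ 4.08 m/s²

Translation along the incline: Mg sinθ − f = Ma.
Rotation about the center: fR = Iα with I = ½MR². No-slip gives a = αR, so f = (I/R²)a = (1/2)M a.
Substituting: Mg sinθ = (1 + 0.5000)Ma, so a = g sinθ/(1 + 0.5000) = (9.81) sin 38.6° / 1.500 = 4.080 m/s².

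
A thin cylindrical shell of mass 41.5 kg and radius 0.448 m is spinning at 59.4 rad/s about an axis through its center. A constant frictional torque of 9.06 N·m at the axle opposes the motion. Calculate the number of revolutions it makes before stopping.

I = MR² = (41.5)(0.448)² = 8.329 kg·m².
The net torque has magnitude 9.06 N·m, opposing ω.
|α| = τ/I = 9.060/8.329 = 1.088 rad/s² (deceleration).
ω² = ω₀² − 2|α|θ with ω = 0 ⇒ θ = ω₀²/(2|α|) = 1622 rad = 258.1 rev.

≈ 258 revolutions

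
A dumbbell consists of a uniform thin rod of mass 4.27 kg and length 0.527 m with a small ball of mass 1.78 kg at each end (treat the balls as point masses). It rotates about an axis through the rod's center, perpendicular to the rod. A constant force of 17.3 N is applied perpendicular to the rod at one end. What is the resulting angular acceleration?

α ≈ 13.2 rad/s²

I_rod = (1/12)ML² = (1/12)(4.27)(0.527)² = 0.09883 kg·m².
I_balls = 2·m·(L/2)² = 2(1.78)(0.2635)² = 0.2472 kg·m².
Total I = 0.3460 kg·m².
τ = F·(L/2) = (17.3)(0.264) = 4.559 N·m.
α = τ/I = 4.559/0.3460 = 13.17 rad/s².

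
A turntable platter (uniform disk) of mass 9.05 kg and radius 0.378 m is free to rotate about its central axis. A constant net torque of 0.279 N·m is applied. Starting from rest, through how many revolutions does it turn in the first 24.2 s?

≈ 20.1 revolutions

I = ½MR² = (1/2)(9.05)(0.378)² = 0.6466 kg·m².
α = τ/I = 0.279/0.6466 = 0.4315 rad/s².
θ = ½αt² = ½(0.4315)(24.2)² = 126.4 rad.
Revolutions = θ/(2π) = 20.11.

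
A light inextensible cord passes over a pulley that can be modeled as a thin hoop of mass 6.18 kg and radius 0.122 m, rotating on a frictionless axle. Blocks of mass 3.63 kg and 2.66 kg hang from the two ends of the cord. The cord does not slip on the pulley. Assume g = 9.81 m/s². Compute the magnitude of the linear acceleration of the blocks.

I = MR² = (6.18)(0.122)² = 0.09198 kg·m².
Heavier block: m₁g − T₁ = m₁a. Lighter block: T₂ − m₂g = m₂a.
Pulley: (T₁ − T₂)R = Iα = I(a/R), so T₁ − T₂ = (I/R²)a = 1·M_p a = 6.180·a.
Adding the three: (m₁ − m₂)g = (m₁ + m₂ + 6.180)a, so a = (3.63 − 2.66)(9.81)/(3.63 + 2.66 + 6.180) = 0.7631 m/s².

a ≈ 0.763 m/s²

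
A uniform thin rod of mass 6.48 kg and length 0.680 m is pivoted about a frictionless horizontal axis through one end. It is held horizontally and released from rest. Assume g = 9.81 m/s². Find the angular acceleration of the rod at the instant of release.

α ≈ 21.6 rad/s²

About the pivot, I = (1/3)ML² = (1/3)(6.48)(0.680)² = 0.9988 kg·m².
The weight acts at the center, a distance L/2 = 0.3400 m from the pivot; τ = Mg(L/2) = 21.61 N·m.
α = τ/I = 21.61/0.9988 = 21.64 rad/s².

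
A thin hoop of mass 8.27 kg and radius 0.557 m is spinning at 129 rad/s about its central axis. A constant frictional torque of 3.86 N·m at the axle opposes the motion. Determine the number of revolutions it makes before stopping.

I = MR² = (8.27)(0.557)² = 2.566 kg·m².
The net torque has magnitude 3.86 N·m, opposing ω.
|α| = τ/I = 3.860/2.566 = 1.504 rad/s² (deceleration).
ω² = ω₀² − 2|α|θ with ω = 0 ⇒ θ = ω₀²/(2|α|) = 5531 rad = 880.2 rev.

≈ 880 revolutions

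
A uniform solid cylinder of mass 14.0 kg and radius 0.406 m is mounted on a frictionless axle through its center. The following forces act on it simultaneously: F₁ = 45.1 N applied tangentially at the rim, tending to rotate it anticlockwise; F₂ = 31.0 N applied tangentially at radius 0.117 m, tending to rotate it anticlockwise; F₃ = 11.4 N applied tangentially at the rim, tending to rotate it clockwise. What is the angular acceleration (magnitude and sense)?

I = ½MR² = (1/2)(14.0)(0.406)² = 1.154 kg·m².
Taking anticlockwise as positive: τ₁ = +(45.1)(0.406) = +18.31 N·m; τ₂ = +(31.0)(0.117) = +3.627 N·m; τ₃ = −(11.4)(0.406) = −4.628 N·m.
Net torque τ = 17.31 N·m.
α = τ/I = 17.31/1.154 = 15.00 rad/s².

α ≈ 15.0 rad/s², anticlockwise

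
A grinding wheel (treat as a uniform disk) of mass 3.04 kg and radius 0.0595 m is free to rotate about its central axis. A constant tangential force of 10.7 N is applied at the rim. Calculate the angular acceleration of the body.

α ≈ 118 rad/s²

I = ½MR² = (1/2)(3.04)(0.0595)² = 0.005381 kg·m².
τ = F R = (10.7)(0.0595) = 0.6366 N·m.
From τ = Iα: α = 0.6366/0.005381 = 118.3 rad/s².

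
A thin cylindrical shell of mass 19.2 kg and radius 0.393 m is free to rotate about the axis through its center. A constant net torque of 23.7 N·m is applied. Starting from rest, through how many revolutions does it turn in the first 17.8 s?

≈ 202 revolutions

I = MR² = (19.2)(0.393)² = 2.965 kg·m².
α = τ/I = 23.7/2.965 = 7.992 rad/s².
θ = ½αt² = ½(7.992)(17.8)² = 1266 rad.
Revolutions = θ/(2π) = 201.5.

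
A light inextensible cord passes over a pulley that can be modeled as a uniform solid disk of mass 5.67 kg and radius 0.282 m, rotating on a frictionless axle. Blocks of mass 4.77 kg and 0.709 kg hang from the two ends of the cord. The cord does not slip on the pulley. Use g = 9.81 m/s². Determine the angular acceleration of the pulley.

α ≈ 17.0 rad/s²

I = ½MR² = (1/2)(5.67)(0.282)² = 0.2255 kg·m².
Heavier block: m₁g − T₁ = m₁a. Lighter block: T₂ − m₂g = m₂a.
Pulley: (T₁ − T₂)R = Iα = I(a/R), so T₁ − T₂ = (I/R²)a = (1/2)M_p a = 2.835·a.
Adding the three: (m₁ − m₂)g = (m₁ + m₂ + 2.835)a, so a = (4.77 − 0.709)(9.81)/(4.77 + 0.709 + 2.835) = 4.792 m/s².
α = a/R = 4.792/0.282 = 16.99 rad/s².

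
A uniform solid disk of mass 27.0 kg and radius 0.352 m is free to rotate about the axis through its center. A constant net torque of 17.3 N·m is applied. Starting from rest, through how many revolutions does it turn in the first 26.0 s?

≈ 556 revolutions

I = ½MR² = (1/2)(27.0)(0.352)² = 1.673 kg·m².
α = τ/I = 17.3/1.673 = 10.34 rad/s².
θ = ½αt² = ½(10.34)(26.0)² = 3496 rad.
Revolutions = θ/(2π) = 556.4.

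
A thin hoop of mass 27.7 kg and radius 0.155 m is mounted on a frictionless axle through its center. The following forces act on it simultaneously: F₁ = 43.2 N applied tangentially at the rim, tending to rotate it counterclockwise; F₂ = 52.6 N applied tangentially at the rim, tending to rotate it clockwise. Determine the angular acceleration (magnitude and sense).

I = MR² = (27.7)(0.155)² = 0.6655 kg·m².
Taking counterclockwise as positive: τ₁ = +(43.2)(0.155) = +6.696 N·m; τ₂ = −(52.6)(0.155) = −8.153 N·m.
Net torque τ = -1.457 N·m.
α = τ/I = -1.457/0.6655 = -2.189 rad/s².

α ≈ 2.19 rad/s², clockwise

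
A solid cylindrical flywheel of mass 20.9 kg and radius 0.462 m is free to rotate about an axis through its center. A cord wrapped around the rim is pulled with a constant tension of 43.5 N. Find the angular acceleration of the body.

α ≈ 9.01 rad/s²

I = ½MR² = (1/2)(20.9)(0.462)² = 2.230 kg·m².
τ = F R = (43.5)(0.462) = 20.10 N·m.
From τ = Iα: α = 20.10/2.230 = 9.010 rad/s².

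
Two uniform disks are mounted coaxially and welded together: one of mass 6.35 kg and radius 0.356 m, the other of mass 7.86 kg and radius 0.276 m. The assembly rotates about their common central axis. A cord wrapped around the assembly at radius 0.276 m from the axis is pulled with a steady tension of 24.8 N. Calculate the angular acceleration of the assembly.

α ≈ 9.75 rad/s²

I = ½M₁R₁² + ½M₂R₂² = ½(6.35)(0.356)² + ½(7.86)(0.276)² = 0.7018 kg·m².
τ = F r = (24.8)(0.276) = 6.845 N·m.
α = τ/I = 6.845/0.7018 = 9.754 rad/s².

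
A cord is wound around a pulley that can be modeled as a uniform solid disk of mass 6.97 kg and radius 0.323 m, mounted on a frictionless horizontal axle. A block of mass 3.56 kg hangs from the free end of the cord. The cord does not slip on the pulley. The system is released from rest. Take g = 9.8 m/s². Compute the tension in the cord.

I = ½MR² = (1/2)(6.97)(0.323)² = 0.3636 kg·m².
Block: mg − T = ma. Pulley: TR = Iα. No-slip: a = αR, so T = (I/R²)a = 3.485·a.
Then mg = (m + 3.485)a, so a = (3.56)(9.8)/(3.56 + 3.485) = 4.952 m/s².
T = 3.485·a = 17.26 N.

T ≈ 17.3 N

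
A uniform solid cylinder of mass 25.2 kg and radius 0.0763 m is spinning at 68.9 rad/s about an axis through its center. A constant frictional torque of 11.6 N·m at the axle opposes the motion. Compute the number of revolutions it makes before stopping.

≈ 2.39 revolutions

I = ½MR² = (1/2)(25.2)(0.0763)² = 0.07335 kg·m².
The net torque has magnitude 11.6 N·m, opposing ω.
|α| = τ/I = 11.60/0.07335 = 158.1 rad/s² (deceleration).
ω² = ω₀² − 2|α|θ with ω = 0 ⇒ θ = ω₀²/(2|α|) = 15.01 rad = 2.389 rev.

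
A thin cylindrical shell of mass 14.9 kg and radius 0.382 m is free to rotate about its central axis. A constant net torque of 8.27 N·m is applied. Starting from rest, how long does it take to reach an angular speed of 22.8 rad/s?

t ≈ 5.99 s

I = MR² = (14.9)(0.382)² = 2.174 kg·m².
α = τ/I = 8.27/2.174 = 3.804 rad/s².
ω = αt ⇒ t = ω/α = 22.8/3.804 = 5.994 s.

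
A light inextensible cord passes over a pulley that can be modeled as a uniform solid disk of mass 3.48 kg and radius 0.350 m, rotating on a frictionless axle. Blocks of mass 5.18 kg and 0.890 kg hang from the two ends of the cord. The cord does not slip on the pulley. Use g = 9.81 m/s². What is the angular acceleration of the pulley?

α ≈ 15.4 rad/s²

I = ½MR² = (1/2)(3.48)(0.350)² = 0.2131 kg·m².
Heavier block: m₁g − T₁ = m₁a. Lighter block: T₂ − m₂g = m₂a.
Pulley: (T₁ − T₂)R = Iα = I(a/R), so T₁ − T₂ = (I/R²)a = (1/2)M_p a = 1.740·a.
Adding the three: (m₁ − m₂)g = (m₁ + m₂ + 1.740)a, so a = (5.18 − 0.890)(9.81)/(5.18 + 0.890 + 1.740) = 5.389 m/s².
α = a/R = 5.389/0.350 = 15.40 rad/s².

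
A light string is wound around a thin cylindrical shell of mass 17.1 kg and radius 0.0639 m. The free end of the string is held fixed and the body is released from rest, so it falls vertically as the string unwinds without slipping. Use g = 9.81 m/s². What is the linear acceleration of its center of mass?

a ≈ 4.91 m/s²

Translation: Mg − T = Ma. Rotation about the center: TR = Iα with I = MR².
With a = αR: T = (I/R²)a = M a, so Mg = (1 + 1.000)Ma.
a = g/(1 + 1.000) = 9.81/2.000 = 4.905 m/s².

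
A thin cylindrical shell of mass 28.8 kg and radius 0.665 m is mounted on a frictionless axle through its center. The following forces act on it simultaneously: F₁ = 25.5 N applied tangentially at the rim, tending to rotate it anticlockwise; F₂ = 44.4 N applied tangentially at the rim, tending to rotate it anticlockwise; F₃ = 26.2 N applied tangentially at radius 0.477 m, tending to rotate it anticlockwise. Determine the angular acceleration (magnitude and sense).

I = MR² = (28.8)(0.665)² = 12.74 kg·m².
Taking anticlockwise as positive: τ₁ = +(25.5)(0.665) = +16.96 N·m; τ₂ = +(44.4)(0.665) = +29.53 N·m; τ₃ = +(26.2)(0.477) = +12.50 N·m.
Net torque τ = 58.98 N·m.
α = τ/I = 58.98/12.74 = 4.631 rad/s².

α ≈ 4.63 rad/s², anticlockwise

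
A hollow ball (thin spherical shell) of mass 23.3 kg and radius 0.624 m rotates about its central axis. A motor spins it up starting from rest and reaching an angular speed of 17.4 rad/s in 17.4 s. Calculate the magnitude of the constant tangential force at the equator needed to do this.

I = (2/3)MR² = (2/3)(23.3)(0.624)² = 6.048 kg·m².
α = Δω/Δt = (17.4 − 0)/17.4 = 1.000 rad/s².
The required torque is τ = Iα = (6.048)(1.000) = 6.048 N·m.
A tangential force at the equator gives τ = FR, so F = τ/R = 6.048/0.624 = 9.693 N.

F ≈ 9.69 N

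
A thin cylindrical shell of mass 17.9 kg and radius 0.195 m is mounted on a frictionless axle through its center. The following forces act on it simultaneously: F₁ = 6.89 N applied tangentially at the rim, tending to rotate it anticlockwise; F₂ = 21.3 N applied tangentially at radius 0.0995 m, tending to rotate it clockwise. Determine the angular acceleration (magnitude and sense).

I = MR² = (17.9)(0.195)² = 0.6806 kg·m².
Taking anticlockwise as positive: τ₁ = +(6.89)(0.195) = +1.344 N·m; τ₂ = −(21.3)(0.0995) = −2.119 N·m.
Net torque τ = -0.7758 N·m.
α = τ/I = -0.7758/0.6806 = -1.140 rad/s².

α ≈ 1.14 rad/s², clockwise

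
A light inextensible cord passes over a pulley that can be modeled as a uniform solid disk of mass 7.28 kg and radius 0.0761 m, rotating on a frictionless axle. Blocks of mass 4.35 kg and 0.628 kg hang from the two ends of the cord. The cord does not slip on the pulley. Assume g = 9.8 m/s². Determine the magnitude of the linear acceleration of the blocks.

a ≈ 4.23 m/s²

I = ½MR² = (1/2)(7.28)(0.0761)² = 0.02108 kg·m².
Heavier block: m₁g − T₁ = m₁a. Lighter block: T₂ − m₂g = m₂a.
Pulley: (T₁ − T₂)R = Iα = I(a/R), so T₁ − T₂ = (I/R²)a = (1/2)M_p a = 3.640·a.
Adding the three: (m₁ − m₂)g = (m₁ + m₂ + 3.640)a, so a = (4.35 − 0.628)(9.8)/(4.35 + 0.628 + 3.640) = 4.232 m/s².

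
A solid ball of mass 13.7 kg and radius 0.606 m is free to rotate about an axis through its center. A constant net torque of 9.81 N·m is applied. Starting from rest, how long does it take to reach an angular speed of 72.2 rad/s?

I = (2/5)MR² = (2/5)(13.7)(0.606)² = 2.012 kg·m².
α = τ/I = 9.81/2.012 = 4.875 rad/s².
ω = αt ⇒ t = ω/α = 72.2/4.875 = 14.81 s.

t ≈ 14.8 s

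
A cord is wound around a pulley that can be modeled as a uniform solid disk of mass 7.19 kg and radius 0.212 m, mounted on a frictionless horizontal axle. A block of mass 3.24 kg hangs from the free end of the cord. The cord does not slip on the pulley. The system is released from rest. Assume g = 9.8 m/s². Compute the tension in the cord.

T ≈ 16.7 N

I = ½MR² = (1/2)(7.19)(0.212)² = 0.1616 kg·m².
Block: mg − T = ma. Pulley: TR = Iα. No-slip: a = αR, so T = (I/R²)a = 3.595·a.
Then mg = (m + 3.595)a, so a = (3.24)(9.8)/(3.24 + 3.595) = 4.646 m/s².
T = 3.595·a = 16.70 N.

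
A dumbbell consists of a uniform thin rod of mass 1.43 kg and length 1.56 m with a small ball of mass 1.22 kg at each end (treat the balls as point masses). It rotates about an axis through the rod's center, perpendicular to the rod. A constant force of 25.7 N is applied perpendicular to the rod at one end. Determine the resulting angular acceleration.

α ≈ 11.3 rad/s²

I_rod = (1/12)ML² = (1/12)(1.43)(1.56)² = 0.2900 kg·m².
I_balls = 2·m·(L/2)² = 2(1.22)(0.7800)² = 1.484 kg·m².
Total I = 1.774 kg·m².
τ = F·(L/2) = (25.7)(0.780) = 20.05 N·m.
α = τ/I = 20.05/1.774 = 11.30 rad/s².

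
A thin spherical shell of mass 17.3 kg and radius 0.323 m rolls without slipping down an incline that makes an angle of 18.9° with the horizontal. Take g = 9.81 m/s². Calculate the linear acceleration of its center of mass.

a ≈ 1.91 m/s²

Translation along the incline: Mg sinθ − f = Ma.
Rotation about the center: fR = Iα with I = (2/3)MR². No-slip gives a = αR, so f = (I/R²)a = (2/3)M a.
Substituting: Mg sinθ = (1 + 0.6667)Ma, so a = g sinθ/(1 + 0.6667) = (9.81) sin 18.9° / 1.667 = 1.907 m/s².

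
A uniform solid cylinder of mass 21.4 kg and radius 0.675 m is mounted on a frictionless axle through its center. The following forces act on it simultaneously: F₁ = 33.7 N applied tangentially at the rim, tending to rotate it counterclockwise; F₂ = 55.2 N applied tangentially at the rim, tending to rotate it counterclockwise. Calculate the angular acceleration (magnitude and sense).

α ≈ 12.3 rad/s², counterclockwise

I = ½MR² = (1/2)(21.4)(0.675)² = 4.875 kg·m².
Taking counterclockwise as positive: τ₁ = +(33.7)(0.675) = +22.75 N·m; τ₂ = +(55.2)(0.675) = +37.26 N·m.
Net torque τ = 60.01 N·m.
α = τ/I = 60.01/4.875 = 12.31 rad/s².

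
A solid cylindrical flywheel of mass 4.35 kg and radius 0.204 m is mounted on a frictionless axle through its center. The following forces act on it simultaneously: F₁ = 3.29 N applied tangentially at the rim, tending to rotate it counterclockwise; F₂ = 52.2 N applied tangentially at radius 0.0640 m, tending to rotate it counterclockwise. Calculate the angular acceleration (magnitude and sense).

α ≈ 44.3 rad/s², counterclockwise

I = ½MR² = (1/2)(4.35)(0.204)² = 0.09051 kg·m².
Taking counterclockwise as positive: τ₁ = +(3.29)(0.204) = +0.6712 N·m; τ₂ = +(52.2)(0.0640) = +3.341 N·m.
Net torque τ = 4.012 N·m.
α = τ/I = 4.012/0.09051 = 44.32 rad/s².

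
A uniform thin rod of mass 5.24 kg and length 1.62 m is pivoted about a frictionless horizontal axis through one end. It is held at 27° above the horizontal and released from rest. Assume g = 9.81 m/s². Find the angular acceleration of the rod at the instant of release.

About the pivot, I = (1/3)ML² = (1/3)(5.24)(1.62)² = 4.584 kg·m².
The weight acts at the center, a distance L/2 = 0.8100 m from the pivot; τ = Mg(L/2) cos 27° = 37.10 N·m.
α = τ/I = 37.10/4.584 = 8.093 rad/s².

α ≈ 8.09 rad/s²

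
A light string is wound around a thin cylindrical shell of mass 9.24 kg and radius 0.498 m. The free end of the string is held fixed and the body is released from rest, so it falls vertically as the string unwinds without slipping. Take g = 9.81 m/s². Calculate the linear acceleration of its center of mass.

a ≈ 4.91 m/s²

Translation: Mg − T = Ma. Rotation about the center: TR = Iα with I = MR².
With a = αR: T = (I/R²)a = M a, so Mg = (1 + 1.000)Ma.
a = g/(1 + 1.000) = 9.81/2.000 = 4.905 m/s².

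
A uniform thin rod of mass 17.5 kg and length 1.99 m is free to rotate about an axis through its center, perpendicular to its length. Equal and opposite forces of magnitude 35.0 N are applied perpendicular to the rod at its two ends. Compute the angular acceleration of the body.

I = (1/12)ML² = (1/12)(17.5)(1.99)² = 5.775 kg·m².
The couple gives τ = F·(L/2) + F·(L/2) = F L = (35.0)(1.99) = 69.65 N·m.
From τ = Iα: α = 69.65/5.775 = 12.06 rad/s².

α ≈ 12.1 rad/s²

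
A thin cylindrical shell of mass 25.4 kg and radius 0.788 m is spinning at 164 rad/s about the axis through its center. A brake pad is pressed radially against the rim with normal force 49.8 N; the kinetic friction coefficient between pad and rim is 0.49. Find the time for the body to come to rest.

I = MR² = (25.4)(0.788)² = 15.77 kg·m².
Friction force f = μN = (0.49)(49.8) = 24.40 N at the rim; torque magnitude τ = fR = 19.23 N·m, opposing ω.
|α| = τ/I = 19.23/15.77 = 1.219 rad/s² (deceleration).
0 = ω₀ − |α|t ⇒ t = ω₀/|α| = 164/1.219 = 134.5 s.

t ≈ 135 s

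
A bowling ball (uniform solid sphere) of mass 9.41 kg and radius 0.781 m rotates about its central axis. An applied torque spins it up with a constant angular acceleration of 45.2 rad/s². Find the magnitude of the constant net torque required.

τ ≈ 104 N·m

I = (2/5)MR² = (2/5)(9.41)(0.781)² = 2.296 kg·m².
τ = Iα = (2.296)(45.20) = 103.8 N·m.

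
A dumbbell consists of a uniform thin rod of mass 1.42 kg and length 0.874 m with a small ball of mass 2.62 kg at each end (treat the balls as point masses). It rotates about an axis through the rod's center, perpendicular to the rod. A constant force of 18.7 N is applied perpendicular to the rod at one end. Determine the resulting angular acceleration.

I_rod = (1/12)ML² = (1/12)(1.42)(0.874)² = 0.09039 kg·m².
I_balls = 2·m·(L/2)² = 2(2.62)(0.4370)² = 1.001 kg·m².
Total I = 1.091 kg·m².
τ = F·(L/2) = (18.7)(0.437) = 8.172 N·m.
α = τ/I = 8.172/1.091 = 7.490 rad/s².

α ≈ 7.49 rad/s²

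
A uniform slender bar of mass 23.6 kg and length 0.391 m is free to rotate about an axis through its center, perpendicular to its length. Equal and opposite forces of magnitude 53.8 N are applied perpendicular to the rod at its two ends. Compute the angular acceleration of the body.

α ≈ 70.0 rad/s²

I = (1/12)ML² = (1/12)(23.6)(0.391)² = 0.3007 kg·m².
The couple gives τ = F·(L/2) + F·(L/2) = F L = (53.8)(0.391) = 21.04 N·m.
From τ = Iα: α = 21.04/0.3007 = 69.96 rad/s².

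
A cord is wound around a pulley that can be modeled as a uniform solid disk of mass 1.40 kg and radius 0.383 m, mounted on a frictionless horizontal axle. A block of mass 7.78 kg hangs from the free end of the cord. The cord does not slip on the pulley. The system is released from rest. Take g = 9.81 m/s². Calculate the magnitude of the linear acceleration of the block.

a ≈ 9.00 m/s²

I = ½MR² = (1/2)(1.40)(0.383)² = 0.1027 kg·m².
Block: mg − T = ma. Pulley: TR = Iα. No-slip: a = αR, so T = (I/R²)a = 0.7000·a.
Then mg = (m + 0.7000)a, so a = (7.78)(9.81)/(7.78 + 0.7000) = 9.000 m/s².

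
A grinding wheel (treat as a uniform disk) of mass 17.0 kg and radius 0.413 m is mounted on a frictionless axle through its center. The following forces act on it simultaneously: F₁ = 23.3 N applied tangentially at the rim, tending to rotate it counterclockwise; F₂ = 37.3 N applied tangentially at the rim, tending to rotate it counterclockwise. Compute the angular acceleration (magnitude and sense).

I = ½MR² = (1/2)(17.0)(0.413)² = 1.450 kg·m².
Taking counterclockwise as positive: τ₁ = +(23.3)(0.413) = +9.623 N·m; τ₂ = +(37.3)(0.413) = +15.40 N·m.
Net torque τ = 25.03 N·m.
α = τ/I = 25.03/1.450 = 17.26 rad/s².

α ≈ 17.3 rad/s², counterclockwise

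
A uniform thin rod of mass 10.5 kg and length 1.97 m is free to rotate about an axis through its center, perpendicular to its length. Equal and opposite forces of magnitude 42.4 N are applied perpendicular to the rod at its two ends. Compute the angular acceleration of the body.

I = (1/12)ML² = (1/12)(10.5)(1.97)² = 3.396 kg·m².
The couple gives τ = F·(L/2) + F·(L/2) = F L = (42.4)(1.97) = 83.53 N·m.
From τ = Iα: α = 83.53/3.396 = 24.60 rad/s².

α ≈ 24.6 rad/s²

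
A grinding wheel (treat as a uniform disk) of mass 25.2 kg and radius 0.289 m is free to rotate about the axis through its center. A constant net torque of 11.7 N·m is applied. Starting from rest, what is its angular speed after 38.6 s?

I = ½MR² = (1/2)(25.2)(0.289)² = 1.052 kg·m².
α = τ/I = 11.7/1.052 = 11.12 rad/s².
ω = ω₀ + αt = 0 + (11.12)(38.6) = 429.1 rad/s.

ω ≈ 429 rad/s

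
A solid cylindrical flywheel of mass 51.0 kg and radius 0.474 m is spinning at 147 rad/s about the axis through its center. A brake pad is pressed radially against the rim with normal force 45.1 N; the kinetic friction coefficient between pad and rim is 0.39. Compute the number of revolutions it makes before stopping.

≈ 1180 revolutions

I = ½MR² = (1/2)(51.0)(0.474)² = 5.729 kg·m².
Friction force f = μN = (0.39)(45.1) = 17.59 N at the rim; torque magnitude τ = fR = 8.337 N·m, opposing ω.
|α| = τ/I = 8.337/5.729 = 1.455 rad/s² (deceleration).
ω² = ω₀² − 2|α|θ with ω = 0 ⇒ θ = ω₀²/(2|α|) = 7425 rad = 1182 rev.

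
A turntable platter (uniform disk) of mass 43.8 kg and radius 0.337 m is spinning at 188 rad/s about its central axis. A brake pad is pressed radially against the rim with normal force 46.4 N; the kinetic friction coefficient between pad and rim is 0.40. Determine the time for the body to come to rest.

I = ½MR² = (1/2)(43.8)(0.337)² = 2.487 kg·m².
Friction force f = μN = (0.40)(46.4) = 18.56 N at the rim; torque magnitude τ = fR = 6.255 N·m, opposing ω.
|α| = τ/I = 6.255/2.487 = 2.515 rad/s² (deceleration).
0 = ω₀ − |α|t ⇒ t = ω₀/|α| = 188/2.515 = 74.76 s.

t ≈ 74.8 s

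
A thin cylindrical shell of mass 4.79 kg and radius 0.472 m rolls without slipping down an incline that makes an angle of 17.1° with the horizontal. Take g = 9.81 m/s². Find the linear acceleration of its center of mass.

Translation along the incline: Mg sinθ − f = Ma.
Rotation about the center: fR = Iα with I = MR². No-slip gives a = αR, so f = (I/R²)a = M a.
Substituting: Mg sinθ = (1 + 1.000)Ma, so a = g sinθ/(1 + 1.000) = (9.81) sin 17.1° / 2.000 = 1.442 m/s².

a ≈ 1.44 m/s²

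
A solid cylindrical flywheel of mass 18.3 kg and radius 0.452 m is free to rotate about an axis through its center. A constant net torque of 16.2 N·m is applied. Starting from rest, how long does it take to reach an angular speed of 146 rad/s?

t ≈ 16.8 s

I = ½MR² = (1/2)(18.3)(0.452)² = 1.869 kg·m².
α = τ/I = 16.2/1.869 = 8.666 rad/s².
ω = αt ⇒ t = ω/α = 146/8.666 = 16.85 s.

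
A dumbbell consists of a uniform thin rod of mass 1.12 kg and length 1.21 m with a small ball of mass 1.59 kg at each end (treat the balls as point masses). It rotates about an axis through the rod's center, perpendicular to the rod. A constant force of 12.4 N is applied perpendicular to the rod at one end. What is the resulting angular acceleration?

I_rod = (1/12)ML² = (1/12)(1.12)(1.21)² = 0.1366 kg·m².
I_balls = 2·m·(L/2)² = 2(1.59)(0.6050)² = 1.164 kg·m².
Total I = 1.301 kg·m².
τ = F·(L/2) = (12.4)(0.605) = 7.502 N·m.
α = τ/I = 7.502/1.301 = 5.768 rad/s².

α ≈ 5.77 rad/s²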